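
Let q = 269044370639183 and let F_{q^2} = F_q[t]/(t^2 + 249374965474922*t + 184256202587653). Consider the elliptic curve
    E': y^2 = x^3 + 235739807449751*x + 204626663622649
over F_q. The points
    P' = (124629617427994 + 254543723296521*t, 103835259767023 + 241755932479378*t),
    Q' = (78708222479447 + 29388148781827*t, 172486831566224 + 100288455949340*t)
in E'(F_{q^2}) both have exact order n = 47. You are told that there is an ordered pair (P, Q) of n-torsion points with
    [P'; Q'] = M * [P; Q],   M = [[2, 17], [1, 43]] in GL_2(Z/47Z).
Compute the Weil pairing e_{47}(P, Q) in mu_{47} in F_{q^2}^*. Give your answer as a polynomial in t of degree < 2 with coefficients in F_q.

Under M = [[2,17],[1,43]] in GL_2(Z/47), e_{47}(P',Q') = e_{47}(P,Q)^(2*43-17*1 mod 47).
Inverting 22 mod 47: 15. Thus e_{47}(P,Q) = e(P',Q')^{15}.
Run Miller on y^2=x^3+235739807449751*x+204626663622649 over F_{269044370639183}: ladder 101111 (6 bits); e = f_P(D_Q)/f_Q(D_P).
So e_{47}(P',Q') = 254772359171767 + 49951761727163*t.
Finally e_{47}(P,Q) = 180707170071506 + 225285025213765*t.

180707170071506 + 225285025213765*t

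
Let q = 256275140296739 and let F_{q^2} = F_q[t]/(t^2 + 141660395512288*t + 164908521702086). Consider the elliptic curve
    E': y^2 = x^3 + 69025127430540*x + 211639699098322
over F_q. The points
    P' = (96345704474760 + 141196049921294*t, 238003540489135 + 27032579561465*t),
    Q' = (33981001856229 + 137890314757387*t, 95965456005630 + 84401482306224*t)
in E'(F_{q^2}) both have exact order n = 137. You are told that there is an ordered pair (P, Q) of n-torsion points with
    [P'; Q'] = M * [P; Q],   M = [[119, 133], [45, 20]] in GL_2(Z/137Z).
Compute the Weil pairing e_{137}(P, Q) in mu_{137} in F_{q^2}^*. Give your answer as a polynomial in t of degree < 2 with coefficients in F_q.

91853741902027 + 221883388892874*t

Since e_{137}(P,P)=e_{137}(Q,Q)=1 and e_{137}(Q,P)=e_{137}(P,Q)^{-1}, expanding e_{137}(119*P + 133*Q,45*P + 20*Q) leaves e(P,Q)^det(M).
Hence e(P,Q) = e(P',Q')^{86} where 86 = 94^{-1} mod 137.
Run Miller on y^2=x^3+69025127430540*x+211639699098322 over F_{256275140296739}: ladder 10001001 (8 bits); e = f_P(D_Q)/f_Q(D_P).
e_{137}(P',Q') = 31462239795652 + 22344772209184*t.
Thus e_{137}(P,Q) = 91853741902027 + 221883388892874*t.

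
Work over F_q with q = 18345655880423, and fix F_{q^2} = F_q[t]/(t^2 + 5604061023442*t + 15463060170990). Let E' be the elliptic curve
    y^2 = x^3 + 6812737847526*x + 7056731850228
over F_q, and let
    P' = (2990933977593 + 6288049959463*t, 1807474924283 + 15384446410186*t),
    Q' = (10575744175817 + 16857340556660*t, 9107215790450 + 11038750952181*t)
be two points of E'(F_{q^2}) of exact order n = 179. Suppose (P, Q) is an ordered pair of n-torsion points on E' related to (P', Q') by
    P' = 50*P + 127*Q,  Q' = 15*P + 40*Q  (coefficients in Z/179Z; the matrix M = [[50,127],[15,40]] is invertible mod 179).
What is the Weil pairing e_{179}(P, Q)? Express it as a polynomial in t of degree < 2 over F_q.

Since e_{179}(P,P)=e_{179}(Q,Q)=1 and e_{179}(Q,P)=e_{179}(P,Q)^{-1}, expanding e_{179}(50*P + 127*Q,15*P + 40*Q) leaves e(P,Q)^det(M).
det M = 50*40 - 127*15 = 95 = 95 (mod 179); 95^{-1} = 49 (mod 179).
Build f_{179,P'} and f_{179,Q'} via the 8-bit ladder of 179=10110011_2; evaluate at shifted divisors; quotient in F_{18345655880423^2}.
The quotient is 4704840754565 + 619997238409*t.
Thus e_{179}(P,Q) = 12017606301747 + 3174392112753*t.

12017606301747 + 3174392112753*t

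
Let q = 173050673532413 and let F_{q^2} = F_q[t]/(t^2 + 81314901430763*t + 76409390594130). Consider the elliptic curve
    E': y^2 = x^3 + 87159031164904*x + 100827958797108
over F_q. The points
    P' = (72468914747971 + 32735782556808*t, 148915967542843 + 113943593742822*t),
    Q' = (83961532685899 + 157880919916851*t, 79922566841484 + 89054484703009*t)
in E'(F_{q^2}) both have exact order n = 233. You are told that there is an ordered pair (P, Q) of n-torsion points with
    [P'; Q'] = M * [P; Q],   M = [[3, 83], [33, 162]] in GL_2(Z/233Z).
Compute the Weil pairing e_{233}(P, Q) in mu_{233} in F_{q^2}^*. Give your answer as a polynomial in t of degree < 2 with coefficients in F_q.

Since e_{233}(P,P)=e_{233}(Q,Q)=1 and e_{233}(Q,P)=e_{233}(P,Q)^{-1}, expanding e_{233}(3*P + 83*Q,33*P + 162*Q) leaves e(P,Q)^det(M).
det(M) mod 233 = 77; its inverse in (Z/233)^* is 115 (check: 77*115 mod 233 = 1).
Build f_{233,P'} and f_{233,Q'} via the 8-bit ladder of 233=11101001_2; evaluate at shifted divisors; quotient in F_{173050673532413^2}.
f_P(D_Q)/f_Q(D_P) = 95127562330466 + 72593549341648*t.
Hence e(P,Q) = 80554728025498 + 156913154067555*t in F_{173050673532413^2}^*.

80554728025498 + 156913154067555*t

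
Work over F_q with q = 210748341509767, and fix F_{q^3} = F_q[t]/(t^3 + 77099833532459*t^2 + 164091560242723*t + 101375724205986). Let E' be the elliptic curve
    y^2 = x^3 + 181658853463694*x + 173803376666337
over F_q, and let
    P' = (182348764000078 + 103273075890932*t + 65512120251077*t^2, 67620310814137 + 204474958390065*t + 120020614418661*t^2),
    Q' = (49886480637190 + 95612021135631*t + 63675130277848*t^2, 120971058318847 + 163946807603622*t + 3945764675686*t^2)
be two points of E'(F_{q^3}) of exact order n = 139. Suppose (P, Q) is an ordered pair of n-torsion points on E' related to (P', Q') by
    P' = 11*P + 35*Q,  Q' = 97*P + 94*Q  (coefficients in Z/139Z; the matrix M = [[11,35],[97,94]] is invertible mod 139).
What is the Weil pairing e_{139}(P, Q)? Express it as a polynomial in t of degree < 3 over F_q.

e_{139} is bilinear + alternating on E[139], so e_{139}(11*P + 35*Q, 97*P + 94*Q) = e_{139}(P,Q)^(11*94-35*97).
11*94 - 35*97 = -2361; reduced mod 139: det = 2, inverse 70.
Run Miller on y^2=x^3+181658853463694*x+173803376666337 over F_{210748341509767}: ladder 10001011 (8 bits); e = f_P(D_Q)/f_Q(D_P).
Miller gives e_{139}(P',Q') = 186937801847748 + 70701425870592*t + 59841539041783*t^2 in F_{210748341509767^3}.
(186937801847748 + 70701425870592*t + 59841539041783*t^2)^{70} mod (210748341509767,f) = 177833476718206 + 62251315323509*t + 129648370109483*t^2.

177833476718206 + 62251315323509*t + 129648370109483*t^2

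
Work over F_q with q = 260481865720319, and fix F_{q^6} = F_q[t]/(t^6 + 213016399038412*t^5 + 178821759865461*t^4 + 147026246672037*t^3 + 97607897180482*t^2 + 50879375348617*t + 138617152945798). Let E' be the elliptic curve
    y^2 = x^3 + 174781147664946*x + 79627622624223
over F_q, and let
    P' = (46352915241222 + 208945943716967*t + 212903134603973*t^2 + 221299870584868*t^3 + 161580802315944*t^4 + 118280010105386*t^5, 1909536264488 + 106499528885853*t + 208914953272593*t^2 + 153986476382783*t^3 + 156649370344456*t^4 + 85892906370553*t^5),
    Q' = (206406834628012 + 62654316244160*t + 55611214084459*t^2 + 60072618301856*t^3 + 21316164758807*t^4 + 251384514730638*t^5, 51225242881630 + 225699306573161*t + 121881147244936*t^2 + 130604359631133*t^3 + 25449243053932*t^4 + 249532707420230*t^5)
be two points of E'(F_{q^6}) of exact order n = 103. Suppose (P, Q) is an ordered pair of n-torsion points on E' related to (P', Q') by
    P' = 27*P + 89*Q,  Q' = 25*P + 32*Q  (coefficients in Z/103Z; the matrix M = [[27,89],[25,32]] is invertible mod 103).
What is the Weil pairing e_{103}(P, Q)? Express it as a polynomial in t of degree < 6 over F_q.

The 103-Weil pairing on E[103] over F_{260481865720319} is alternating-bilinear: e_{103}(P',Q') = e_{103}(P,Q)^det(M).
Hence e(P,Q) = e(P',Q')^{14} where 14 = 81^{-1} mod 103.
Miller loop for e_{103} over F_{260481865720319^6}: bits of 103 = 1100111; 6 double steps + 4 add steps, l/v at each.
So e_{103}(P',Q') = 161062702244223 + 234105567209490*t + 14886595382284*t^2 + 79850645564031*t^3 + 145805226112436*t^4 + 69804547483288*t^5.
Raise to 14: e(P,Q) = 80107865135846 + 128387020521521*t + 214471271321249*t^2 + 254213211512940*t^3 + 4427225549704*t^4 + 148059350833702*t^5 in mu_{103}.

80107865135846 + 128387020521521*t + 214471271321249*t^2 + 254213211512940*t^3 + 4427225549704*t^4 + 148059350833702*t^5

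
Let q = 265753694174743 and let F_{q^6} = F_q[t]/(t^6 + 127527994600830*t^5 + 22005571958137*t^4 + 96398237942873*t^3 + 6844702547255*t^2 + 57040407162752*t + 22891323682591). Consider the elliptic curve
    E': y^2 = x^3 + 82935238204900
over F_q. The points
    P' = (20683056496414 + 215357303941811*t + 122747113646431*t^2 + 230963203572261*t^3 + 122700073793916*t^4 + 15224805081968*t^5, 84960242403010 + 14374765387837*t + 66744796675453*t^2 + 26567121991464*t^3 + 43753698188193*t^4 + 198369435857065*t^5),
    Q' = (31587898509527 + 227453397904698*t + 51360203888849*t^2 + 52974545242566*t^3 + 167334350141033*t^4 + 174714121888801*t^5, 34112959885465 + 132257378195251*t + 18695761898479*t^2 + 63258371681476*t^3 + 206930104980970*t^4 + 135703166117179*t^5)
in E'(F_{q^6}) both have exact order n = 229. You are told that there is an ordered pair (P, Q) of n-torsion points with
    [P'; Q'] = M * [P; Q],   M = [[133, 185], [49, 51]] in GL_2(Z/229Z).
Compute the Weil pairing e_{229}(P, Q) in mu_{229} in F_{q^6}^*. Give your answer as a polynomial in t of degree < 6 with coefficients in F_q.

Alternating bilinearity on E[229] (values in mu_{229} in F_{265753694174743^6}) gives e(P',Q') = e(P,Q)^det(M).
det M = 133*51 - 185*49 = -2282 = 8 (mod 229); 8^{-1} = 86 (mod 229).
8-bit Miller (11100101) on E'/F_{265753694174743} with a'=0, b'=82935238204900: accumulate tangent/chord ratios at Q'+S and P'+S'.
Result: e(P',Q') = 75911744272545 + 101571913571788*t + 26558244281138*t^2 + 160370041483610*t^3 + 174496150269130*t^4 + 77231752858499*t^5.
Finally e_{229}(P,Q) = 107759641483133 + 223747963991199*t + 33222748775264*t^2 + 72761690337837*t^3 + 209458119327414*t^4 + 257464767437887*t^5.

107759641483133 + 223747963991199*t + 33222748775264*t^2 + 72761690337837*t^3 + 209458119327414*t^4 + 257464767437887*t^5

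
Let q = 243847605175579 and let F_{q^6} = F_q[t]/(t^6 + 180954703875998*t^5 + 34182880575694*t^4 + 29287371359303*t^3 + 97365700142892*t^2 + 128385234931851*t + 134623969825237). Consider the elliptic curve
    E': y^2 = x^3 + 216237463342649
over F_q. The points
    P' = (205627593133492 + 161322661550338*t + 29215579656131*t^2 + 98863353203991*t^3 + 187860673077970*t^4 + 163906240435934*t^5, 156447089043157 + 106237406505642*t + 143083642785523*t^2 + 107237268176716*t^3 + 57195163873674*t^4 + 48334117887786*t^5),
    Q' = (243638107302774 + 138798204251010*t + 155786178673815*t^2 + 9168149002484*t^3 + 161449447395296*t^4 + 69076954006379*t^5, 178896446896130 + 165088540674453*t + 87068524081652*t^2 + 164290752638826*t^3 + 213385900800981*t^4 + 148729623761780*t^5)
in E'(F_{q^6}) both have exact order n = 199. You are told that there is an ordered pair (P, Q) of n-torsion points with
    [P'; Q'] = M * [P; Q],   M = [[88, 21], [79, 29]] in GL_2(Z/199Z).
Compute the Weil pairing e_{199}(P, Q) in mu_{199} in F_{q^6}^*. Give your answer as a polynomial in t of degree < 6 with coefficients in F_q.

234716166182088 + 207337541653074*t + 149801372006696*t^2 + 18452183679814*t^3 + 220637587532978*t^4 + 57102456797639*t^5

Alternating bilinearity on E[199] (values in mu_{199} in F_{243847605175579^6}) gives e(P',Q') = e(P,Q)^det(M).
88*29 - 21*79 = 893; reduced mod 199: det = 97, inverse 119.
n = 199 = (11000111)_2 (8 bits, wt 5); accumulate f_{199,P'}(Q'+S)/f_{199,P'}(S) along the 7-step ladder.
f_P(D_Q)/f_Q(D_P) = 5771388423773 + 99297312179224*t + 62169841308424*t^2 + 110401748398581*t^3 + 24719320939925*t^4 + 238055922523769*t^5.
(5771388423773 + 99297312179224*t + 62169841308424*t^2 + 110401748398581*t^3 + 24719320939925*t^4 + 238055922523769*t^5)^{119} mod (243847605175579,f) = 234716166182088 + 207337541653074*t + 149801372006696*t^2 + 18452183679814*t^3 + 220637587532978*t^4 + 57102456797639*t^5.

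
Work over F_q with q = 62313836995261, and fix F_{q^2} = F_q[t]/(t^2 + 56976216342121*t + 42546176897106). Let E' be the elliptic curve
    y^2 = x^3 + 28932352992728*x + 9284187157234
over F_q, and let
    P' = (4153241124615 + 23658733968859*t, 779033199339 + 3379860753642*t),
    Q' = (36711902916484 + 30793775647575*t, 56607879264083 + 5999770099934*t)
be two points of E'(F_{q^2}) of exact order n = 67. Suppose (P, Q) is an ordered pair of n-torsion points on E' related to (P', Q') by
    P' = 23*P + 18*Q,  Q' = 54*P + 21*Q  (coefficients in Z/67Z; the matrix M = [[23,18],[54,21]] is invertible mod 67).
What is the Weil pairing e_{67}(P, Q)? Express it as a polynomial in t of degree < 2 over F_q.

e_{67} is bilinear + alternating on E[67], so e_{67}(23*P + 18*Q, 54*P + 21*Q) = e_{67}(P,Q)^(23*21-18*54).
23*21 - 18*54 = -489; reduced mod 67: det = 47, inverse 10.
Miller loop for e_{67} over F_{62313836995261^2}: bits of 67 = 1000011; 6 double steps + 2 add steps, l/v at each.
f_P(D_Q)/f_Q(D_P) = 55326598535152 + 21312488840936*t.
Thus e_{67}(P,Q) = 10737994337547 + 23678340528650*t.

10737994337547 + 23678340528650*t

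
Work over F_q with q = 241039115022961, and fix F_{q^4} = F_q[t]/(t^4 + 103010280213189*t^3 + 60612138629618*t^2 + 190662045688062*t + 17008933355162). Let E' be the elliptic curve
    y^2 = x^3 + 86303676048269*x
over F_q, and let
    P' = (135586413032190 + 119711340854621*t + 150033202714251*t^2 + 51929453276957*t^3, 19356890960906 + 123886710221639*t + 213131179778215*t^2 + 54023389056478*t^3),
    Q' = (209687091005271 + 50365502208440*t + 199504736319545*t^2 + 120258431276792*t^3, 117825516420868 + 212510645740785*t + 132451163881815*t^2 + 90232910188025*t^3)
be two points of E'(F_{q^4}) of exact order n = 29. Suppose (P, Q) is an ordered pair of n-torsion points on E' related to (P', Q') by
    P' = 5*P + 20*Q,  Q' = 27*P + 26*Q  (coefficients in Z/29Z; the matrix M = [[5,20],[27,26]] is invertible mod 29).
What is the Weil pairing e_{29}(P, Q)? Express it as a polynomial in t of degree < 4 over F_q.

e_{29}(aP+bQ,cP+dQ) = e_{29}(P,Q)^(ad-bc); with (a,b,c,d)=(5,20,27,26) this gives the det-29 law.
det(M) mod 29 = 25; its inverse in (Z/29)^* is 7 (check: 25*7 mod 29 = 1).
n = 29 = (11101)_2 (5 bits, wt 4); accumulate f_{29,P'}(Q'+S)/f_{29,P'}(S) along the 4-step ladder.
e_{29}(P',Q') = 59359852027819 + 87610222282565*t + 219728519001151*t^2 + 223048901302692*t^3.
Thus e_{29}(P,Q) = 107817552498582 + 239982181439645*t + 82628807050291*t^2 + 87218032277229*t^3.

107817552498582 + 239982181439645*t + 82628807050291*t^2 + 87218032277229*t^3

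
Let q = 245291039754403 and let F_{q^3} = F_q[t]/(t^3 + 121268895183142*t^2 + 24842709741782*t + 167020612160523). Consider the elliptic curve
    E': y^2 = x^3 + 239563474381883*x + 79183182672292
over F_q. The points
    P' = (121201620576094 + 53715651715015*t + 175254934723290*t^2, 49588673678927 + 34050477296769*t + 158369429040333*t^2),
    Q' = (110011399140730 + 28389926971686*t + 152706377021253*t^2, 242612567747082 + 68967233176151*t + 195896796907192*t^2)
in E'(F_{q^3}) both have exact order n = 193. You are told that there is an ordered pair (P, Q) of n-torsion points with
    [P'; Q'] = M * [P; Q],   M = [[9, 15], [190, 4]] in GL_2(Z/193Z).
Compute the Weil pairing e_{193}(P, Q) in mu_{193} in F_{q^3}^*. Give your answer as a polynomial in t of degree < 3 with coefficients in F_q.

Since e_{193}(P,P)=e_{193}(Q,Q)=1 and e_{193}(Q,P)=e_{193}(P,Q)^{-1}, expanding e_{193}(9*P + 15*Q,190*P + 4*Q) leaves e(P,Q)^det(M).
9*4 - 15*190 = -2814; reduced mod 193: det = 81, inverse 112.
Run Miller on y^2=x^3+239563474381883*x+79183182672292 over F_{245291039754403}: ladder 11000001 (8 bits); e = f_P(D_Q)/f_Q(D_P).
Miller gives e_{193}(P',Q') = 155765305803812 + 77832966984961*t + 95489590452474*t^2 in F_{245291039754403^3}.
e_{193}(P,Q) = (155765305803812 + 77832966984961*t + 95489590452474*t^2)^{112} = 129955412607674 + 58160575396869*t + 76269179988052*t^2.

129955412607674 + 58160575396869*t + 76269179988052*t^2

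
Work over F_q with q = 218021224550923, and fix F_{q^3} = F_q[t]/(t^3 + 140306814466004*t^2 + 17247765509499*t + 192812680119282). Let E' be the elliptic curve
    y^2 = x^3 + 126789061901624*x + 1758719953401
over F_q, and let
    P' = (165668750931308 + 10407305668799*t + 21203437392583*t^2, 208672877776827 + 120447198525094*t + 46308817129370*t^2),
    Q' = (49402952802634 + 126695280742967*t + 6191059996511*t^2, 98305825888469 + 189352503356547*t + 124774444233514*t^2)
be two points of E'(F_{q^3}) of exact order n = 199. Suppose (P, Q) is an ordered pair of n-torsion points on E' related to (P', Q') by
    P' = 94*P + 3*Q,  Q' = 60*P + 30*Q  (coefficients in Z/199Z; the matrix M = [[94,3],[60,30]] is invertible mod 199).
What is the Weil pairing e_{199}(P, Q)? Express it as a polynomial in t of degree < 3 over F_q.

e_{199}(aP+bQ,cP+dQ) = e_{199}(P,Q)^(ad-bc); with (a,b,c,d)=(94,3,60,30) this gives the det-199 law.
94*30 - 3*60 = 2640; reduced mod 199: det = 53, inverse 184.
Double-and-add over 11000111: 8-1 doublings, 5-1 additions; each step l_{T,T}/v_{2T} or l_{T,P'}/v at Q'+S for random S.
f_P(D_Q)/f_Q(D_P) = 145445511493221 + 137317948655768*t + 65664893201452*t^2.
Raise to 184: e(P,Q) = 156967469431760 + 57933809690341*t + 23597130489421*t^2 in mu_{199}.

156967469431760 + 57933809690341*t + 23597130489421*t^2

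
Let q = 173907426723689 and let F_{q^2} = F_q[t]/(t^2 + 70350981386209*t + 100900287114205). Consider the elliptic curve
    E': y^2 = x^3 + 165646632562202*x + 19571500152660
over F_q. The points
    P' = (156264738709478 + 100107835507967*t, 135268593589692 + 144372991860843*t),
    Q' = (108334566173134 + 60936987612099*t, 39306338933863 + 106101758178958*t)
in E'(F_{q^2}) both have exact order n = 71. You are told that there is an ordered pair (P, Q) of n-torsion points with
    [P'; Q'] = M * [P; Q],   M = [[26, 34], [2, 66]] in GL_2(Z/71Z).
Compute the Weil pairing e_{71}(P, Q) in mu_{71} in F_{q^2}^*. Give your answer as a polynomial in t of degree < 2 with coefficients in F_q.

72931131825492 + 40197079006221*t

e_{71} is bilinear + alternating on E[71], so e_{71}(26*P + 34*Q, 2*P + 66*Q) = e_{71}(P,Q)^(26*66-34*2).
det(M) mod 71 = 15; its inverse in (Z/71)^* is 19 (check: 15*19 mod 71 = 1).
n = 71 = (1000111)_2 (7 bits, wt 4); accumulate f_{71,P'}(Q'+S)/f_{71,P'}(S) along the 6-step ladder.
The quotient is 21780628787725 + 44421533380580*t.
Hence e(P,Q) = 72931131825492 + 40197079006221*t in F_{173907426723689^2}^*.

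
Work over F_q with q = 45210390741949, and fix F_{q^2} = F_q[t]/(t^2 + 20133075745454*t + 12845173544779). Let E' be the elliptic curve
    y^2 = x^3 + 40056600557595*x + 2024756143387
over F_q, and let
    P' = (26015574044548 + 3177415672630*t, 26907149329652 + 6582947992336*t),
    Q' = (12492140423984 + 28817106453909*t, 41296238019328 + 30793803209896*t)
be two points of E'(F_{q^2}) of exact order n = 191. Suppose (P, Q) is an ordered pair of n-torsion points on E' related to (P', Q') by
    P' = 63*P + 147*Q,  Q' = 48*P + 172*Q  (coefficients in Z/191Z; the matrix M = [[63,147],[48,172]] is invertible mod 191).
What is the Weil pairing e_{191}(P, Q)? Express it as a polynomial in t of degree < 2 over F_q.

Since e_{191}(P,P)=e_{191}(Q,Q)=1 and e_{191}(Q,P)=e_{191}(P,Q)^{-1}, expanding e_{191}(63*P + 147*Q,48*P + 172*Q) leaves e(P,Q)^det(M).
det(M) mod 191 = 151; its inverse in (Z/191)^* is 148 (check: 151*148 mod 191 = 1).
Miller loop for e_{191} over F_{45210390741949^2}: bits of 191 = 10111111; 7 double steps + 6 add steps, l/v at each.
e_{191}(P',Q') = 32035215412746 + 3491155199131*t.
Thus e_{191}(P,Q) = 10733700774780 + 9327521148805*t.

10733700774780 + 9327521148805*t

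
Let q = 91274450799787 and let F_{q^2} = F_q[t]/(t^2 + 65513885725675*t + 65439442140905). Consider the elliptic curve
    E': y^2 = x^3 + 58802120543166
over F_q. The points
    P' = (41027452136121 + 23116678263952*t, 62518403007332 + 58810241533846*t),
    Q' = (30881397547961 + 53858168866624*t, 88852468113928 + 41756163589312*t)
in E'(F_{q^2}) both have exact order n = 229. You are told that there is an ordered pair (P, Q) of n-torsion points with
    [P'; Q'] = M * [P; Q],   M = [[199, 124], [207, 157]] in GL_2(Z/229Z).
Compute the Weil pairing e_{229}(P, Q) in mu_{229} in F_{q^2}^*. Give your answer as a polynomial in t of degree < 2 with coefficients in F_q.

Since e_{229}(P,P)=e_{229}(Q,Q)=1 and e_{229}(Q,P)=e_{229}(P,Q)^{-1}, expanding e_{229}(199*P + 124*Q,207*P + 157*Q) leaves e(P,Q)^det(M).
Inverting 79 mod 229: 29. Thus e_{229}(P,Q) = e(P',Q')^{29}.
Double-and-add over 11100101: 8-1 doublings, 5-1 additions; each step l_{T,T}/v_{2T} or l_{T,P'}/v at Q'+S for random S.
Result: e(P',Q') = 581599382465 + 4479913794119*t.
(581599382465 + 4479913794119*t)^{29} mod (91274450799787,f) = 41188567872466 + 84316400324549*t.

41188567872466 + 84316400324549*t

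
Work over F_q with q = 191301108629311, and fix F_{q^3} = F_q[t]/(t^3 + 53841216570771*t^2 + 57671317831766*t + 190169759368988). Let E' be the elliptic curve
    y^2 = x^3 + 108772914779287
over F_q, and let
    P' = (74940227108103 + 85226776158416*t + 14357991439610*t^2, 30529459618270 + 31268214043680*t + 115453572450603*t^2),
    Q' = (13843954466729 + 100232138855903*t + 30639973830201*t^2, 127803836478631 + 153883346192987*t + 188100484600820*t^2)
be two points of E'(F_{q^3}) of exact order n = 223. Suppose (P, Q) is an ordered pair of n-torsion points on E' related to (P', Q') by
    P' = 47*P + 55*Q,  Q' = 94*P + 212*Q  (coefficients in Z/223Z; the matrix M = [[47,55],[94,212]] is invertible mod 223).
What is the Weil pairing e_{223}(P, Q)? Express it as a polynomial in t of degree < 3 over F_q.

175654083463322 + 93868453805470*t + 174361723169116*t^2

Alternating bilinearity on E[223] (values in mu_{223} in F_{191301108629311^3}) gives e(P',Q') = e(P,Q)^det(M).
det(M) mod 223 = 111; its inverse in (Z/223)^* is 221 (check: 111*221 mod 223 = 1).
8-bit Miller (11011111) on E'/F_{191301108629311} with a'=0, b'=108772914779287: accumulate tangent/chord ratios at Q'+S and P'+S'.
So e_{223}(P',Q') = 53971237736135 + 54792862094398*t + 74864333026428*t^2.
Thus e_{223}(P,Q) = 175654083463322 + 93868453805470*t + 174361723169116*t^2.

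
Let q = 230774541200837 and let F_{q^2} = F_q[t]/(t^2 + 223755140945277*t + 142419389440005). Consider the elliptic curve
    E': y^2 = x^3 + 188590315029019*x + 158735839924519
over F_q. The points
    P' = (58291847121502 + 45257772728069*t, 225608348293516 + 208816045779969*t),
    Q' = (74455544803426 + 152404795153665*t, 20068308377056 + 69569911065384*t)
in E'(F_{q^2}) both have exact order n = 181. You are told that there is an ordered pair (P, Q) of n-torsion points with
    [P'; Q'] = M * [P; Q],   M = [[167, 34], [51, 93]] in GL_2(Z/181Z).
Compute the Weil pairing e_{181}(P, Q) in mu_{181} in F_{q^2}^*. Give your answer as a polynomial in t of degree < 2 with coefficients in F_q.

205392014148120 + 171335999749528*t

Since e_{181}(P,P)=e_{181}(Q,Q)=1 and e_{181}(Q,P)=e_{181}(P,Q)^{-1}, expanding e_{181}(167*P + 34*Q,51*P + 93*Q) leaves e(P,Q)^det(M).
Hence e(P,Q) = e(P',Q')^{53} where 53 = 41^{-1} mod 181.
8-bit Miller (10110101) on E'/F_{230774541200837} with a'=188590315029019, b'=158735839924519: accumulate tangent/chord ratios at Q'+S and P'+S'.
f_P(D_Q)/f_Q(D_P) = 218541881410718 + 73280865632766*t.
Raise to 53: e(P,Q) = 205392014148120 + 171335999749528*t in mu_{181}.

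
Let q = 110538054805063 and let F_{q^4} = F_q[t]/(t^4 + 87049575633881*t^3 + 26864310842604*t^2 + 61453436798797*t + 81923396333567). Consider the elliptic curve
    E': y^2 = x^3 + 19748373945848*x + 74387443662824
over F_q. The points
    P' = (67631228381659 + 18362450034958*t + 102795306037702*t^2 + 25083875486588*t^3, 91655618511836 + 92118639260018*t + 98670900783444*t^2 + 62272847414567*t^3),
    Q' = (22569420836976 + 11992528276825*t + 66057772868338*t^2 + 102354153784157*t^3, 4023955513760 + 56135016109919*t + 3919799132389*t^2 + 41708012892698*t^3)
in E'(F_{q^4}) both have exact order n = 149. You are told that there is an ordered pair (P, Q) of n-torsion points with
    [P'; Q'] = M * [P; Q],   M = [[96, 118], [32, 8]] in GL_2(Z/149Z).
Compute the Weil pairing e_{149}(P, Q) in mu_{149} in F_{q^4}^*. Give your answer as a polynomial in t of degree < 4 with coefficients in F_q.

101367535318497 + 25630673530748*t + 83054210487752*t^2 + 15672979543218*t^3

Alternating bilinearity on E[149] (values in mu_{149} in F_{110538054805063^4}) gives e(P',Q') = e(P,Q)^det(M).
Hence e(P,Q) = e(P',Q')^{133} where 133 = 121^{-1} mod 149.
8-bit Miller (10010101) on E'/F_{110538054805063} with a'=19748373945848, b'=74387443662824: accumulate tangent/chord ratios at Q'+S and P'+S'.
f_P(D_Q)/f_Q(D_P) = 53071798308387 + 48056489002193*t + 97427778547636*t^2 + 103824958748609*t^3.
Raise to 133: e(P,Q) = 101367535318497 + 25630673530748*t + 83054210487752*t^2 + 15672979543218*t^3 in mu_{149}.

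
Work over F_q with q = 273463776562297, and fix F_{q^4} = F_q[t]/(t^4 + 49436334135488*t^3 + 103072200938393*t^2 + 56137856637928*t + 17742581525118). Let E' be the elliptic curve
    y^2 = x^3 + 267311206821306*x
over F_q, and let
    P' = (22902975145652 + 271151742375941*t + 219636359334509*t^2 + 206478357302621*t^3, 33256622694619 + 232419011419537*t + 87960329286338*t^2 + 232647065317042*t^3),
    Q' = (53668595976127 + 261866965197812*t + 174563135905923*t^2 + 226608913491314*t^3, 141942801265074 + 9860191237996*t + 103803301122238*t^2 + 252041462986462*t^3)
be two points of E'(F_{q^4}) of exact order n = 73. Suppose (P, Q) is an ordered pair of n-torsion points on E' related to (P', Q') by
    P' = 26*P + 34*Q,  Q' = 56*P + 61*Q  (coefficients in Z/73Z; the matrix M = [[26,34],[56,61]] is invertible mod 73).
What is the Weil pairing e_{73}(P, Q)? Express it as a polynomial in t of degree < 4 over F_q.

e_{73} is bilinear + alternating on E[73], so e_{73}(26*P + 34*Q, 56*P + 61*Q) = e_{73}(P,Q)^(26*61-34*56).
26*61 - 34*56 = -318; reduced mod 73: det = 47, inverse 14.
7-bit Miller (1001001) on E'/F_{273463776562297} with a'=267311206821306, b'=0: accumulate tangent/chord ratios at Q'+S and P'+S'.
Miller gives e_{73}(P',Q') = 131489992484456 + 144925395877344*t + 38864504532707*t^2 + 98557244881471*t^3 in F_{273463776562297^4}.
Thus e_{73}(P,Q) = 93246823370755 + 110546284490172*t + 220858372778992*t^2 + 233964004907013*t^3.

93246823370755 + 110546284490172*t + 220858372778992*t^2 + 233964004907013*t^3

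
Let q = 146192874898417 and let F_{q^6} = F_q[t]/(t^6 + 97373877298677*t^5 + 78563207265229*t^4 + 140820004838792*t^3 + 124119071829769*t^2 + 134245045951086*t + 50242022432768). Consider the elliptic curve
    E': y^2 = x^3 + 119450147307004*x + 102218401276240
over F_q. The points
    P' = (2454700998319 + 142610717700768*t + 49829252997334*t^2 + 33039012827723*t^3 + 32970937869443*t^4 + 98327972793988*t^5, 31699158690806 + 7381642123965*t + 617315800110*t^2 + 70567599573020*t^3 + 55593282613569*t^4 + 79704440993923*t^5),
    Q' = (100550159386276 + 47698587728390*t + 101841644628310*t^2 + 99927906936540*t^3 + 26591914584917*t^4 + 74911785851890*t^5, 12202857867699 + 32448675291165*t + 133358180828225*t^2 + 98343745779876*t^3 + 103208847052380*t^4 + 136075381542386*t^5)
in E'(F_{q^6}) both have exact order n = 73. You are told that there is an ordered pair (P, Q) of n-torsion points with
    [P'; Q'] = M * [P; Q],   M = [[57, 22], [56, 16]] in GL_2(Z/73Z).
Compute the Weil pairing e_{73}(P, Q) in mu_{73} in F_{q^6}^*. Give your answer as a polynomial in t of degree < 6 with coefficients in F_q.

Alternating bilinearity on E[73] (values in mu_{73} in F_{146192874898417^6}) gives e(P',Q') = e(P,Q)^det(M).
det(M) mod 73 = 45; its inverse in (Z/73)^* is 13 (check: 45*13 mod 73 = 1).
n = 73 = (1001001)_2 (7 bits, wt 3); accumulate f_{73,P'}(Q'+S)/f_{73,P'}(S) along the 6-step ladder.
The quotient is 87519220719095 + 122466012211848*t + 23143011596945*t^2 + 30115340169709*t^3 + 110141871403173*t^4 + 137428768642065*t^5.
e_{73}(P,Q) = (87519220719095 + 122466012211848*t + 23143011596945*t^2 + 30115340169709*t^3 + 110141871403173*t^4 + 137428768642065*t^5)^{13} = 25001890965493 + 98055862085474*t + 75694827764364*t^2 + 33333628935634*t^3 + 90910169292793*t^4 + 73788140039836*t^5.

25001890965493 + 98055862085474*t + 75694827764364*t^2 + 33333628935634*t^3 + 90910169292793*t^4 + 73788140039836*t^5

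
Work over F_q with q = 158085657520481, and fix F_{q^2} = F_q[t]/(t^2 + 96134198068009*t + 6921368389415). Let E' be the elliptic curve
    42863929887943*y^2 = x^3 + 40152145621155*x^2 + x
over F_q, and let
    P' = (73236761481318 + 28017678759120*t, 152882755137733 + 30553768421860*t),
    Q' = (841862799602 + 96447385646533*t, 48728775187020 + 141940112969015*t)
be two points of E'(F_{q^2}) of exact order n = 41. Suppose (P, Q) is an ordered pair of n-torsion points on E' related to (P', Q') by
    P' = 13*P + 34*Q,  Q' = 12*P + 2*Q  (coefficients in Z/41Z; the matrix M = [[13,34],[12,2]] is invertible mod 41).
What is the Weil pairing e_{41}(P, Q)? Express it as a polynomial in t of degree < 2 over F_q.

62383793837546 + 38061191566243*t

The 41-Weil pairing on E[41] over F_{158085657520481} is alternating-bilinear: e_{41}(P',Q') = e_{41}(P,Q)^det(M).
So e_{41}(P,Q) = e_{41}(P',Q')^{22}, since 28*22 = 1 mod 41.
Montgomery->Weierstrass: x_W = 19123771287307*x+7154179645928, y_W=19123771287307*y on F_{158085657520481}; lands on y^2=x^3+142496283336412*x.
n = 41 = (101001)_2 (6 bits, wt 3); accumulate f_{41,P'}(Q'+S)/f_{41,P'}(S) along the 5-step ladder.
e_{41}(P',Q') = 10797122883626 + 67356114217538*t.
Finally e_{41}(P,Q) = 62383793837546 + 38061191566243*t.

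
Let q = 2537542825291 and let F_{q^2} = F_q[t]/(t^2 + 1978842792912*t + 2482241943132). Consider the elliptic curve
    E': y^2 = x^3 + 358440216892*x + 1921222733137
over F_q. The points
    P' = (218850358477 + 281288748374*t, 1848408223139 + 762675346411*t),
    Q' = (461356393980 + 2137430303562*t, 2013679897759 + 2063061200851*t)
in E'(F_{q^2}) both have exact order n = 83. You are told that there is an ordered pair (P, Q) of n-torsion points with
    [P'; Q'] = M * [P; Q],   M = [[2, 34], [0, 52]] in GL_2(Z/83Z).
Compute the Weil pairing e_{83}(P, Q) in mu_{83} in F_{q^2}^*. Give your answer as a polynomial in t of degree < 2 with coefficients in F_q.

140396786646 + 74344138261*t

The 83-Weil pairing on E[83] over F_{2537542825291} is alternating-bilinear: e_{83}(P',Q') = e_{83}(P,Q)^det(M).
det M = 2*52 - 34*0 = 104 = 21 (mod 83); 21^{-1} = 4 (mod 83).
Run Miller on y^2=x^3+358440216892*x+1921222733137 over F_{2537542825291}: ladder 1010011 (7 bits); e = f_P(D_Q)/f_Q(D_P).
f_P(D_Q)/f_Q(D_P) = 2340137571418 + 627456177685*t.
Hence e(P,Q) = 140396786646 + 74344138261*t in F_{2537542825291^2}^*.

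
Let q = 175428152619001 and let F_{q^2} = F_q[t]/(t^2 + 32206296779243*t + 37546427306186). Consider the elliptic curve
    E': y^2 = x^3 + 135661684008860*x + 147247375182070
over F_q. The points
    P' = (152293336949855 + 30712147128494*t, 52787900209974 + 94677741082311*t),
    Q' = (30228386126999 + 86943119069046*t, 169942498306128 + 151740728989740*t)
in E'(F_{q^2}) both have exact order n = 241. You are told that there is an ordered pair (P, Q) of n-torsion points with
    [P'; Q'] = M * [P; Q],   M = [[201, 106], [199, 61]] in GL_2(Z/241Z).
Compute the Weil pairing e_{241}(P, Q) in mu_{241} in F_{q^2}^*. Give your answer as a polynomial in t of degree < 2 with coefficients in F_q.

Alternating bilinearity on E[241] (values in mu_{241} in F_{175428152619001^2}) gives e(P',Q') = e(P,Q)^det(M).
det(M) mod 241 = 84; its inverse in (Z/241)^* is 66 (check: 84*66 mod 241 = 1).
8-bit Miller (11110001) on E'/F_{175428152619001} with a'=135661684008860, b'=147247375182070: accumulate tangent/chord ratios at Q'+S and P'+S'.
The quotient is 69421576009198 + 99386800883110*t.
Finally e_{241}(P,Q) = 149889976326485 + 90071632378525*t.

149889976326485 + 90071632378525*t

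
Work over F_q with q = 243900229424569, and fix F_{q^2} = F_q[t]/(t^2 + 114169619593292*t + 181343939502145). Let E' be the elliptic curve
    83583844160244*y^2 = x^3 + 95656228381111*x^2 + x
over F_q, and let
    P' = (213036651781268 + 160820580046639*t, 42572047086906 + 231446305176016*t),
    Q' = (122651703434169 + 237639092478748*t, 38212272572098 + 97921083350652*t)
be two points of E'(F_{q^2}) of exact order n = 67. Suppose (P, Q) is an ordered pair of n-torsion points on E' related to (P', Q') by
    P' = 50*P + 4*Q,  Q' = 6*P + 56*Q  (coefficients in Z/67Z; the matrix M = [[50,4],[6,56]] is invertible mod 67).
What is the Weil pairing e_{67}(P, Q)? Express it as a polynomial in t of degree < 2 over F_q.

Since e_{67}(P,P)=e_{67}(Q,Q)=1 and e_{67}(Q,P)=e_{67}(P,Q)^{-1}, expanding e_{67}(50*P + 4*Q,6*P + 56*Q) leaves e(P,Q)^det(M).
det(M) mod 67 = 29; its inverse in (Z/67)^* is 37 (check: 29*37 mod 67 = 1).
(x,y)|->(6796652268804x+171850722972168,6796652268804y) sends E' to y^2=x^3+210507113308022*x+182114693172170.
Run Miller on y^2=x^3+210507113308022*x+182114693172170 over F_{243900229424569}: ladder 1000011 (7 bits); e = f_P(D_Q)/f_Q(D_P).
Result: e(P',Q') = 215841056595876 + 14225278690915*t.
Finally e_{67}(P,Q) = 4559304958452 + 154082401659444*t.

4559304958452 + 154082401659444*t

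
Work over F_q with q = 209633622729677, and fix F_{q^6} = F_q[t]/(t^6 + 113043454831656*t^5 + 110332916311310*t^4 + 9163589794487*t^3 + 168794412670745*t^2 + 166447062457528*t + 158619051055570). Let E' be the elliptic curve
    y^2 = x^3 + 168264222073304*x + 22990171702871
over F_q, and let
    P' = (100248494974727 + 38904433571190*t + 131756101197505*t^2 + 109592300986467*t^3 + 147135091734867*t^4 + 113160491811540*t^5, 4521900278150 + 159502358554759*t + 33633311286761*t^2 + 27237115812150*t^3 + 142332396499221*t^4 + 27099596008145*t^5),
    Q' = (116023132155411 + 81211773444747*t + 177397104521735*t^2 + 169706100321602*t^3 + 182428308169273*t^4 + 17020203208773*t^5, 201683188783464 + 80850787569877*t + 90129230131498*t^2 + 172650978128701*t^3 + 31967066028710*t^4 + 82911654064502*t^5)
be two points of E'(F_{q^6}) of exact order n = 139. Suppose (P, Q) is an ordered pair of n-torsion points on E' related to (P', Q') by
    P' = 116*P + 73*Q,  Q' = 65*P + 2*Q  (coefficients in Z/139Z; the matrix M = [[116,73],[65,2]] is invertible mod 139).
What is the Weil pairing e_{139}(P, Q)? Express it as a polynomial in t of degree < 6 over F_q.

e_{139}(aP+bQ,cP+dQ) = e_{139}(P,Q)^(ad-bc); with (a,b,c,d)=(116,73,65,2) this gives the det-139 law.
det(M) mod 139 = 74; its inverse in (Z/139)^* is 62 (check: 74*62 mod 139 = 1).
Build f_{139,P'} and f_{139,Q'} via the 8-bit ladder of 139=10001011_2; evaluate at shifted divisors; quotient in F_{209633622729677^6}.
Result: e(P',Q') = 31196834892700 + 138765843960506*t + 42145297282430*t^2 + 23261095591396*t^3 + 37635547645504*t^4 + 106204935692025*t^5.
Finally e_{139}(P,Q) = 176487824391622 + 12424693618615*t + 16396044284430*t^2 + 95254926463616*t^3 + 114586532598008*t^4 + 60169689203255*t^5.

176487824391622 + 12424693618615*t + 16396044284430*t^2 + 95254926463616*t^3 + 114586532598008*t^4 + 60169689203255*t^5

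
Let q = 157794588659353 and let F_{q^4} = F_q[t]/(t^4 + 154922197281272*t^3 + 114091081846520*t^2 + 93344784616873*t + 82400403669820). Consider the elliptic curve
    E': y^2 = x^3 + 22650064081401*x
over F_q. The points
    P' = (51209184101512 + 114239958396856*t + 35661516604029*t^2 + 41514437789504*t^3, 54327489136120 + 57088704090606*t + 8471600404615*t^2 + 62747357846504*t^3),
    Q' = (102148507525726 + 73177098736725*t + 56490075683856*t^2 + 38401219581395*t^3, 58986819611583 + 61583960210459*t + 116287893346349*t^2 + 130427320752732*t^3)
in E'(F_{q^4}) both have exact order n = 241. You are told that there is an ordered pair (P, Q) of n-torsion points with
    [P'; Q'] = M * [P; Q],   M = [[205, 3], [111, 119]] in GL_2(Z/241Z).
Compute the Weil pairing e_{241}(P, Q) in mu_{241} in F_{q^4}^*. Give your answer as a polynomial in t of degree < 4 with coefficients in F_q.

39264293474267 + 115396799135297*t + 29569730233097*t^2 + 70466989380937*t^3

The 241-Weil pairing on E[241] over F_{157794588659353} is alternating-bilinear: e_{241}(P',Q') = e_{241}(P,Q)^det(M).
det M = 205*119 - 3*111 = 24062 = 203 (mod 241); 203^{-1} = 19 (mod 241).
8-bit Miller (11110001) on E'/F_{157794588659353} with a'=22650064081401, b'=0: accumulate tangent/chord ratios at Q'+S and P'+S'.
Miller gives e_{241}(P',Q') = 101874763297627 + 106189526649882*t + 19873572986755*t^2 + 156664956113256*t^3 in F_{157794588659353^4}.
(101874763297627 + 106189526649882*t + 19873572986755*t^2 + 156664956113256*t^3)^{19} mod (157794588659353,f) = 39264293474267 + 115396799135297*t + 29569730233097*t^2 + 70466989380937*t^3.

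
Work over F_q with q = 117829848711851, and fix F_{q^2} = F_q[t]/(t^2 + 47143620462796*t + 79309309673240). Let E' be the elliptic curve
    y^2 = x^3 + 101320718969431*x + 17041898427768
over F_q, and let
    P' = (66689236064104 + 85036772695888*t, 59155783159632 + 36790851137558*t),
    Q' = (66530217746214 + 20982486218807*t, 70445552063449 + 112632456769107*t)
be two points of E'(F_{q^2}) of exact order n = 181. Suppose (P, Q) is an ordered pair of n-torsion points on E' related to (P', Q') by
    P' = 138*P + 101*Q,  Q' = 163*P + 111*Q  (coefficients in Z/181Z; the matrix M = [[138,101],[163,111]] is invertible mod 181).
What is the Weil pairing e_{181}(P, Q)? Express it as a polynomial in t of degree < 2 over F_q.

104398407969104 + 9427800179810*t

Alternating bilinearity on E[181] (values in mu_{181} in F_{117829848711851^2}) gives e(P',Q') = e(P,Q)^det(M).
138*111 - 101*163 = -1145; reduced mod 181: det = 122, inverse 46.
Double-and-add over 10110101: 8-1 doublings, 5-1 additions; each step l_{T,T}/v_{2T} or l_{T,P'}/v at Q'+S for random S.
Miller gives e_{181}(P',Q') = 77493268748701 + 25055520830241*t in F_{117829848711851^2}.
Hence e(P,Q) = 104398407969104 + 9427800179810*t in F_{117829848711851^2}^*.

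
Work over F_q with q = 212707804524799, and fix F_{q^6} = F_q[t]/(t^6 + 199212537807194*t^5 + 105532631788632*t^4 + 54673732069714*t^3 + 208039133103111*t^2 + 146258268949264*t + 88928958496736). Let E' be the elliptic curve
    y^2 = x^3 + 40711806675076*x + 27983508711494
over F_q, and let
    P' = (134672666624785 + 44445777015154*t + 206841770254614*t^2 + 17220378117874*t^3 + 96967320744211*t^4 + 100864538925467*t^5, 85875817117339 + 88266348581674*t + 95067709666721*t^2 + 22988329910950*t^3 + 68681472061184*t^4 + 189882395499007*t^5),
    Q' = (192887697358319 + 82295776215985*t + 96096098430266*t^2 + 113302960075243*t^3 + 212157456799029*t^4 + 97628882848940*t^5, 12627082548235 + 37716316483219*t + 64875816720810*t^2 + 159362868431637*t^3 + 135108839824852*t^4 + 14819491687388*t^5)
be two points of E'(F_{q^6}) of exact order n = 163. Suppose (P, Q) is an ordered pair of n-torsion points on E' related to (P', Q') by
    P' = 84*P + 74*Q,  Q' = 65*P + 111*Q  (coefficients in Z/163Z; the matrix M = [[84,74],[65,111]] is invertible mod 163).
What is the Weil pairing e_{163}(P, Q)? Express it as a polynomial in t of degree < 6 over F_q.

140066109813501 + 132647849839596*t + 32599862524354*t^2 + 102478152913694*t^3 + 14031169971545*t^4 + 161156371043722*t^5

The 163-Weil pairing on E[163] over F_{212707804524799} is alternating-bilinear: e_{163}(P',Q') = e_{163}(P,Q)^det(M).
84*111 - 74*65 = 4514; reduced mod 163: det = 113, inverse 88.
n = 163 = (10100011)_2 (8 bits, wt 4); accumulate f_{163,P'}(Q'+S)/f_{163,P'}(S) along the 7-step ladder.
e_{163}(P',Q') = 59892168701595 + 206410074119056*t + 89341311816376*t^2 + 48112640725993*t^3 + 191137110208456*t^4 + 188865628546913*t^5.
(59892168701595 + 206410074119056*t + 89341311816376*t^2 + 48112640725993*t^3 + 191137110208456*t^4 + 188865628546913*t^5)^{88} mod (212707804524799,f) = 140066109813501 + 132647849839596*t + 32599862524354*t^2 + 102478152913694*t^3 + 14031169971545*t^4 + 161156371043722*t^5.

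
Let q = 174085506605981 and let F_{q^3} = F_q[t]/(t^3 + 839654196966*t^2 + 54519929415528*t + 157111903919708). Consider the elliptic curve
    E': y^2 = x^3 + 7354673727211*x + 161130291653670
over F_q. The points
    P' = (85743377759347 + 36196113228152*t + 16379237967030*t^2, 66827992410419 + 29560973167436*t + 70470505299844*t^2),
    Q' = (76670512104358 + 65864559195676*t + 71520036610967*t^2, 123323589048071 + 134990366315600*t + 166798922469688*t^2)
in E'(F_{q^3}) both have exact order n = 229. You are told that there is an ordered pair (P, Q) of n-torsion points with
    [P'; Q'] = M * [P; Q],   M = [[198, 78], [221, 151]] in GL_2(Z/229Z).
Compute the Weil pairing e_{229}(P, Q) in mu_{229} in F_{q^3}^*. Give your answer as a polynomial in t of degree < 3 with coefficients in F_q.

31147504707604 + 117259625780474*t + 107525916994771*t^2

Under M = [[198,78],[221,151]] in GL_2(Z/229), e_{229}(P',Q') = e_{229}(P,Q)^(198*151-78*221 mod 229).
Inverting 65 mod 229: 74. Thus e_{229}(P,Q) = e(P',Q')^{74}.
Miller loop for e_{229} over F_{174085506605981^3}: bits of 229 = 11100101; 7 double steps + 4 add steps, l/v at each.
Miller gives e_{229}(P',Q') = 52410379255443 + 49544559131940*t + 21995114439526*t^2 in F_{174085506605981^3}.
Raise to 74: e(P,Q) = 31147504707604 + 117259625780474*t + 107525916994771*t^2 in mu_{229}.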